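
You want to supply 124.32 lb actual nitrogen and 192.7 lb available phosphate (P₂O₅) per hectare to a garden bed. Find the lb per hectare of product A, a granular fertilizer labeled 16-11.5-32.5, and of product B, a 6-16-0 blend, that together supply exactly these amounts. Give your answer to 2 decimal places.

445.41 lb product A, 884.24 lb product B

With a, b = lb per hectare of product A and product B:
N: 0.16·a + 0.06·b = 124.32
P₂O₅: 0.115·a + 0.16·b = 192.7
Solving simultaneously: a = 445.412, b = 884.235.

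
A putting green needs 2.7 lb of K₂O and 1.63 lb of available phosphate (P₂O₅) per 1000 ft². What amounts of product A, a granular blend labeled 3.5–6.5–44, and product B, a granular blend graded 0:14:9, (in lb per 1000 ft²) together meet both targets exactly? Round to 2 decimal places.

4.15 lb product A, 9.72 lb product B

Per-1000 ft² balance (a = product A, b = product B):
K₂O: 0.44·a + 0.09·b = 2.7
P₂O₅: 0.065·a + 0.14·b = 1.63
Solving simultaneously: a = 4.14888, b = 9.71659.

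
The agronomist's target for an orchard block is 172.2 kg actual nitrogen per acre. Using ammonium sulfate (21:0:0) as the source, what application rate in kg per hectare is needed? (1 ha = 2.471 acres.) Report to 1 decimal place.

2026.2 kg of product per hectare

Product per acre = 172.2 / 21% = 820 kg.
Convert to per hectare: 820 × 2.471 = 2026.22 kg.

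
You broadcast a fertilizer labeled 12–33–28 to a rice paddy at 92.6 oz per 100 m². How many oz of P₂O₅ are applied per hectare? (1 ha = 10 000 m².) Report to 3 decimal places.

P₂O₅ per 100 m² = 92.6 × 33% = 30.558 oz.
Convert to per hectare: 30.558 × 100 = 3055.8 oz.

3055.800 oz P₂O₅ per hectare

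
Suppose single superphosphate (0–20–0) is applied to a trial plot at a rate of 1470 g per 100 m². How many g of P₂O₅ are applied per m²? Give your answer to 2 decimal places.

2.94 g P₂O₅ per sq m

P₂O₅ per 100 m² = 1470 × 20% = 294 g.
Convert to per m²: 294 × 0.01 = 2.94 g.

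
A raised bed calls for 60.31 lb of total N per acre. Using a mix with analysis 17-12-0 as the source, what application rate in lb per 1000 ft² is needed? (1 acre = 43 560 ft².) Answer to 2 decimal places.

8.14 lb of product per thousand sq ft

Product per acre = 60.31 / 17% = 354.765 lb.
Convert to per 1000 ft²: 354.765 × 0.0229568 = 8.14428 lb.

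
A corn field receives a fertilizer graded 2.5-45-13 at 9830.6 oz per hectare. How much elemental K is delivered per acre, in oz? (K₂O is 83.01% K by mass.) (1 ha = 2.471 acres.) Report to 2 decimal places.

K₂O per hectare = 9830.6 × 13% = 1277.98 oz.
Elemental K = 1277.98 × 0.8301 = 1060.85 oz per hectare.
Convert to per acre: 1060.85 × 0.404694 = 429.3199 oz.

429.32 oz K per acre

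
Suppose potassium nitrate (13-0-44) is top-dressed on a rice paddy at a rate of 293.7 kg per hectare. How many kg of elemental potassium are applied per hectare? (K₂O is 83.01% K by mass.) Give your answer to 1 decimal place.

107.3 kg K per hectare

K₂O per hectare = 293.7 × 44% = 129.228 kg.
Elemental K = 129.228 × 0.8301 = 107.272 kg per hectare.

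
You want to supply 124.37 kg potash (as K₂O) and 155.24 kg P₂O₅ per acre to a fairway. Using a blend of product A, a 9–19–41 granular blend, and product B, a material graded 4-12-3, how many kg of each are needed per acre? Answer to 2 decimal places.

Let a = kg of product A, b = kg of product B (per acre).
K₂O: 0.41·a + 0.03·b = 124.37
P₂O₅: 0.19·a + 0.12·b = 155.24
Solving simultaneously: a = 236.028, b = 919.956.

236.03 kg product A, 919.96 kg product B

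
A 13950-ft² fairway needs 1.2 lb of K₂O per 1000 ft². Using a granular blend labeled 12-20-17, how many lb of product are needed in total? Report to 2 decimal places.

98.47 lb

Product per 1000 ft² = 1.2 / 17% = 7.05882 lb.
Total product = 7.05882 × 13950 / 1000 = 98.4706 lb.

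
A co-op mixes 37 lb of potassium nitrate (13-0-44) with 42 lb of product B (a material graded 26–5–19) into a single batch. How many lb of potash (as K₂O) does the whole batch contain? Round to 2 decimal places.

K₂O mass = 44%×37 + 19%×42 = 24.26 lb.

24.26 lb K₂O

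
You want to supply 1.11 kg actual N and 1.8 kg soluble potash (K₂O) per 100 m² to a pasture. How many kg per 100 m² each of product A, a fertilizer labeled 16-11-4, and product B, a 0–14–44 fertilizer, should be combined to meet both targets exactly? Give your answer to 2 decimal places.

Let a = kg of product A, b = kg of product B (per 100 m²).
N: 0.16·a + 0·b = 1.11
K₂O: 0.04·a + 0.44·b = 1.8
Eliminate a: (row1) − 0.16/0.04·(row2) → -1.76·b = -6.09, so b = 3.46023.
Back-substitute: a = (1.11 − 0·3.46023) / 0.16 = 6.9375.

6.94 kg product A, 3.46 kg product B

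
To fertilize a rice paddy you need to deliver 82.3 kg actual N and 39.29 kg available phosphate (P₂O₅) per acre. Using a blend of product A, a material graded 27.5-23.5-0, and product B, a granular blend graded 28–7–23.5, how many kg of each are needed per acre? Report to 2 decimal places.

112.57 kg product A, 183.37 kg product B

Per-acre balance (a = product A, b = product B):
N: 0.275·a + 0.28·b = 82.3
P₂O₅: 0.235·a + 0.07·b = 39.29
From row1: a = (82.3 − 0.28·b) / 0.275.
Into row2: 0.235·(82.3 − 0.28·b)/0.275 + 0.07·b = 39.29 → b = 183.367, a = 112.571.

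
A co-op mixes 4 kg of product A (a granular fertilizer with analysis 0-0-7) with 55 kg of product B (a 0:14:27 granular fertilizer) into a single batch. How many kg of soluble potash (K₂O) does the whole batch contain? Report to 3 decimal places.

15.130 kg K₂O

K₂O mass = 7%×4 + 27%×55 = 15.13 kg.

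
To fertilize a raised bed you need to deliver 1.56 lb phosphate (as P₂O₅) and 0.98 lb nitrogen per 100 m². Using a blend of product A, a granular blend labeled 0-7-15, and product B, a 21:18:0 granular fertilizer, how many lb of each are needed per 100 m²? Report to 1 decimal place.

With a, b = lb per 100 m² of product A and product B:
P₂O₅: 0.07·a + 0.18·b = 1.56
N: 0·a + 0.21·b = 0.98
Solving simultaneously: a = 10.2857, b = 4.66667.

10.3 lb product A, 4.7 lb product B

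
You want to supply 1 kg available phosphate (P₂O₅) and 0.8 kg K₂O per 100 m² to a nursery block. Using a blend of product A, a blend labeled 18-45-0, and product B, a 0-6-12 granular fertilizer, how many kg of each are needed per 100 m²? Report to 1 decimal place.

Let a = kg of product A, b = kg of product B (per 100 m²).
P₂O₅: 0.45·a + 0.06·b = 1
K₂O: 0·a + 0.12·b = 0.8
Solving simultaneously: a = 1.33333, b = 6.66667.

1.3 kg product A, 6.7 kg product B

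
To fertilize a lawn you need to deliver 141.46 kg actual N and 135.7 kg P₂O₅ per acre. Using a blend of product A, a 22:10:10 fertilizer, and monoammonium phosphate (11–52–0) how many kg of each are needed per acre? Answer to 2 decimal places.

With a, b = kg per acre of product A and monoammonium phosphate:
N: 0.22·a + 0.11·b = 141.46
P₂O₅: 0.1·a + 0.52·b = 135.7
From row1: a = (141.46 − 0.11·b) / 0.22.
Into row2: 0.1·(141.46 − 0.11·b)/0.22 + 0.52·b = 135.7 → b = 151.9149, a = 567.043.

567.04 kg product A, 151.91 kg monoammonium phosphate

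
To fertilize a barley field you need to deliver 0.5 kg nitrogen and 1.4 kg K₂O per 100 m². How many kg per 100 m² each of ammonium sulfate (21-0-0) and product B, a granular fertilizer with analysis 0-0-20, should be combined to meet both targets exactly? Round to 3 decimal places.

Let a = kg of ammonium sulfate, b = kg of product B (per 100 m²).
N: 0.21·a + 0·b = 0.5
K₂O: 0·a + 0.2·b = 1.4
Solving simultaneously: a = 2.38095, b = 7.

2.381 kg ammonium sulfate, 7.000 kg product B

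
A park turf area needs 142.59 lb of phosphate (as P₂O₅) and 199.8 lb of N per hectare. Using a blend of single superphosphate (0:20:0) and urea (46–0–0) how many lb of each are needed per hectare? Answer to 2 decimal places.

Let a = lb of single superphosphate, b = lb of urea (per hectare).
P₂O₅: 0.2·a + 0·b = 142.59
N: 0·a + 0.46·b = 199.8
Solving simultaneously: a = 712.95, b = 434.348.

712.95 lb single superphosphate, 434.35 lb urea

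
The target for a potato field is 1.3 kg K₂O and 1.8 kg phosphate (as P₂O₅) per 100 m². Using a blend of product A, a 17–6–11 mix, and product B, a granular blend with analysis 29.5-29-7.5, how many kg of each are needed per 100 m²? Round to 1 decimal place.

8.8 kg product A, 4.4 kg product B

Per-100 m² balance (a = product A, b = product B):
K₂O: 0.11·a + 0.075·b = 1.3
P₂O₅: 0.06·a + 0.29·b = 1.8
Solving simultaneously: a = 8.83212, b = 4.37956.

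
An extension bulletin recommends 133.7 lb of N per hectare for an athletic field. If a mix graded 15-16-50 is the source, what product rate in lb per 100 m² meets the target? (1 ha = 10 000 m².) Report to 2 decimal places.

8.91 lb of product per hundred sq m

Product per hectare = 133.7 / 15% = 891.333 lb.
Convert to per 100 m²: 891.333 × 0.01 = 8.91333 lb.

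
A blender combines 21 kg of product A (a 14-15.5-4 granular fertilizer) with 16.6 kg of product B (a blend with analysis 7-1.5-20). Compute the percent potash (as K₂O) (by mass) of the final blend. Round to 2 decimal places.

Total mass = 21 + 16.6 = 37.6 kg.
K₂O mass = 4%×21 + 20%×16.6 = 4.16 kg.
% K₂O = 4.16 / 37.6 = 11.0638%.

11.06% K₂O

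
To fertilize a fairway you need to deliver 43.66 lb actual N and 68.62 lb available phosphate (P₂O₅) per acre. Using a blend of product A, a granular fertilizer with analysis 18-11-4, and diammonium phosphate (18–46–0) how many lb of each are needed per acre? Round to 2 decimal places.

122.73 lb product A, 119.83 lb diammonium phosphate

With a, b = lb per acre of product A and diammonium phosphate:
N: 0.18·a + 0.18·b = 43.66
P₂O₅: 0.11·a + 0.46·b = 68.62
Eliminate a: (row1) − 0.18/0.11·(row2) → -0.572727·b = -68.6273, so b = 119.825.
Back-substitute: a = (43.66 − 0.18·119.825) / 0.18 = 122.7302.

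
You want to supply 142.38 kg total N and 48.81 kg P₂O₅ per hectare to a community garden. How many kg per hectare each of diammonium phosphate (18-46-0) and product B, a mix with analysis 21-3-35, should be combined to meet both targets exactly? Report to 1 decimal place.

65.6 kg diammonium phosphate, 621.8 kg product B

Let a = kg of diammonium phosphate, b = kg of product B (per hectare).
N: 0.18·a + 0.21·b = 142.38
P₂O₅: 0.46·a + 0.03·b = 48.81
From row1: a = (142.38 − 0.21·b) / 0.18.
Into row2: 0.46·(142.38 − 0.21·b)/0.18 + 0.03·b = 48.81 → b = 621.809, a = 65.5559.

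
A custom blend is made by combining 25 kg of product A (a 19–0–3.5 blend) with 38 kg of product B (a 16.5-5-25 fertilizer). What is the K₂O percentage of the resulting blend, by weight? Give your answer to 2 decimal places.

16.47% K₂O

Total mass = 25 + 38 = 63 kg.
K₂O mass = 3.5%×25 + 25%×38 = 10.375 kg.
% K₂O = 10.375 / 63 = 16.4683%.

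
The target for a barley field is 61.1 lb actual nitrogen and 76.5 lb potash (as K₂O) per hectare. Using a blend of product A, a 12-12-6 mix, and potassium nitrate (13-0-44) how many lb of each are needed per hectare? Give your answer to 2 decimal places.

376.42 lb product A, 122.53 lb potassium nitrate

Let a = lb of product A, b = lb of potassium nitrate (per hectare).
N: 0.12·a + 0.13·b = 61.1
K₂O: 0.06·a + 0.44·b = 76.5
Eliminate a: (row1) − 0.12/0.06·(row2) → -0.75·b = -91.9, so b = 122.533.
Back-substitute: a = (61.1 − 0.13·122.533) / 0.12 = 376.422.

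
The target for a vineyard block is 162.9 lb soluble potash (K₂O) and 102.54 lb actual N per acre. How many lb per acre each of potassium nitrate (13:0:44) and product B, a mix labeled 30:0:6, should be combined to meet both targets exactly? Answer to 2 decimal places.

343.94 lb potassium nitrate, 192.76 lb product B

With a, b = lb per acre of potassium nitrate and product B:
K₂O: 0.44·a + 0.06·b = 162.9
N: 0.13·a + 0.3·b = 102.54
Eliminate b: (row1) − 0.06/0.3·(row2) → 0.414·a = 142.392, so a = 343.942.
Then b = (102.54 − 0.13·343.942) / 0.3 = 192.758.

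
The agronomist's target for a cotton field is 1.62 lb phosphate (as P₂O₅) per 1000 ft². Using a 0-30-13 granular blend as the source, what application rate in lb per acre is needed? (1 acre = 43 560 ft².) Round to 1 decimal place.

Product per 1000 ft² = 1.62 / 30% = 5.4 lb.
Convert to per acre: 5.4 × 43.56 = 235.224 lb.

235.2 lb of product per acre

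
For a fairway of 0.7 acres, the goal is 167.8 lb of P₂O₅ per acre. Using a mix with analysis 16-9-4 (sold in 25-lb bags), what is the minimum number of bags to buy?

53 bags

Product per acre = 167.8 / 9% = 1864.44 lb.
Total product = 1864.44 × 0.7 = 1305.11 lb.
Bags = ⌈1305.11 / 25⌉ = 53.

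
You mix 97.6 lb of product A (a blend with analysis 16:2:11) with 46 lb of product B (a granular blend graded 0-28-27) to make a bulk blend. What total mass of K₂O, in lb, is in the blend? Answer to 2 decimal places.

K₂O mass = 11%×97.6 + 27%×46 = 23.156 lb.

23.16 lb K₂O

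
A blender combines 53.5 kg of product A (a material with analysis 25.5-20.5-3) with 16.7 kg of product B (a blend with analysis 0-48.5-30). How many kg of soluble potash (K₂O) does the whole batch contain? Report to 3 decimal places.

K₂O mass = 3%×53.5 + 30%×16.7 = 6.615 kg.

6.615 kg K₂O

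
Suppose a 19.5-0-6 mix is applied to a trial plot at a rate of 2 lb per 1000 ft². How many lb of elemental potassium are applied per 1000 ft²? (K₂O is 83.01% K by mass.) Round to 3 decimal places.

0.100 lb K per thousand sq ft

K₂O per 1000 ft² = 2 × 6% = 0.12 lb.
Elemental K = 0.12 × 0.8301 = 0.099612 lb per 1000 ft².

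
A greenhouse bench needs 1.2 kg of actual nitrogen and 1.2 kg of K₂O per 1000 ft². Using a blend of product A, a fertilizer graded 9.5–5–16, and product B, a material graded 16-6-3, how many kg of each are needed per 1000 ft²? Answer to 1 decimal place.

Let a = kg of product A, b = kg of product B (per 1000 ft²).
N: 0.095·a + 0.16·b = 1.2
K₂O: 0.16·a + 0.03·b = 1.2
From row1: a = (1.2 − 0.16·b) / 0.095.
Into row2: 0.16·(1.2 − 0.16·b)/0.095 + 0.03·b = 1.2 → b = 3.42857, a = 6.85714.

6.9 kg product A, 3.4 kg product B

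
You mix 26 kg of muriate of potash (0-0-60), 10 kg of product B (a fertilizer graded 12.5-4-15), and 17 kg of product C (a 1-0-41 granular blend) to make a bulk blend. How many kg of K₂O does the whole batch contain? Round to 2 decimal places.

K₂O mass = 60%×26 + 15%×10 + 41%×17 = 24.07 kg.

24.07 kg K₂O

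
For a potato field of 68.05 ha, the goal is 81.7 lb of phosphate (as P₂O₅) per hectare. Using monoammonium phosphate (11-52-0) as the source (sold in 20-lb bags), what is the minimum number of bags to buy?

535 bags

Product per hectare = 81.7 / 52% = 157.115 lb.
Total product = 157.115 × 68.05 = 10691.7 lb.
Bags = ⌈10691.7 / 20⌉ = 535.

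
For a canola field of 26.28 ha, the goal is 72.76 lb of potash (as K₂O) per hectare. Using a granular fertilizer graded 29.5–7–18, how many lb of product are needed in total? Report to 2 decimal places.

Product per hectare = 72.76 / 18% = 404.222 lb.
Total product = 404.222 × 26.28 = 10622.96 lb.

10622.96 lb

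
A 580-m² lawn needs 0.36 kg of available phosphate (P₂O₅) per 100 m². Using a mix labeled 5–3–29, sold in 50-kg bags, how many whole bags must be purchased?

Product per 100 m² = 0.36 / 3% = 12 kg.
Total product = 12 × 580 / 100 = 69.6 kg.
Bags = ⌈69.6 / 50⌉ = 2.

2 bags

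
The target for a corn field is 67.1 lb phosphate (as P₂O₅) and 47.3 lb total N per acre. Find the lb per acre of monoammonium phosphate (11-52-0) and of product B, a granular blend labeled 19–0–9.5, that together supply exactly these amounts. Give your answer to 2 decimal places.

129.04 lb monoammonium phosphate, 174.24 lb product B

Per-acre balance (a = monoammonium phosphate, b = product B):
P₂O₅: 0.52·a + 0·b = 67.1
N: 0.11·a + 0.19·b = 47.3
From row1: a = (67.1 − 0·b) / 0.52.
Into row2: 0.11·(67.1 − 0·b)/0.52 + 0.19·b = 47.3 → b = 174.241, a = 129.038.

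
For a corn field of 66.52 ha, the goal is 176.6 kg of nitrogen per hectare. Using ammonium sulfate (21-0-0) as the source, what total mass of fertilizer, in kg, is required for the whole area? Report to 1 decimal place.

Product per hectare = 176.6 / 21% = 840.952 kg.
Total product = 840.952 × 66.52 = 55940.15 kg.

55940.2 kg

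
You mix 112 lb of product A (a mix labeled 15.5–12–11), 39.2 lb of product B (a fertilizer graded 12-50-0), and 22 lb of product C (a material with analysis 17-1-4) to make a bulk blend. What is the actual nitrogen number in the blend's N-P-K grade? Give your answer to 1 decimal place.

Total mass = 112 + 39.2 + 22 = 173.2 lb.
N mass = 15.5%×112 + 12%×39.2 + 17%×22 = 25.804 lb.
% N = 25.804 / 173.2 = 14.8984%.

14.9% N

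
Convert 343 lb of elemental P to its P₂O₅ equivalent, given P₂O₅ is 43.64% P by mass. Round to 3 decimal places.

P₂O₅ = 343 / 0.4364 = 785.9762 lb.

785.976 lb P₂O₅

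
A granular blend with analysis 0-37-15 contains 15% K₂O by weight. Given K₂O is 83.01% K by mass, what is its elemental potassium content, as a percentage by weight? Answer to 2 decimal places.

12.45% K

%K = 15 × 0.8301 = 12.4515%.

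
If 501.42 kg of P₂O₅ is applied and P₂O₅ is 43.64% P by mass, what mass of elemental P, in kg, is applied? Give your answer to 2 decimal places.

218.82 kg P

P = 501.42 × 0.4364 = 218.8197 kg.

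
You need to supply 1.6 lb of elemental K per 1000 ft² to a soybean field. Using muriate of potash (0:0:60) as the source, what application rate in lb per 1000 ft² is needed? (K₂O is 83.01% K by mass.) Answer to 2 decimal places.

3.21 lb of product per thousand sq ft

As K₂O: 1.6 / 0.8301 = 1.92748 lb per 1000 ft².
Product per 1000 ft² = 1.92748 / 60% = 3.21246 lb.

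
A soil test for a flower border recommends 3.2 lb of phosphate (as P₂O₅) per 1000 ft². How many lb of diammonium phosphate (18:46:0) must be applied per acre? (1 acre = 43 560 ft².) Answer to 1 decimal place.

Product per 1000 ft² = 3.2 / 46% = 6.95652 lb.
Convert to per acre: 6.95652 × 43.56 = 303.026 lb.

303.0 lb of product per acre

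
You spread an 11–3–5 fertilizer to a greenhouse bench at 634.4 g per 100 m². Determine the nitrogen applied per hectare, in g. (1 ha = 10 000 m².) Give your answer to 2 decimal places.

nitrogen per 100 m² = 634.4 × 11% = 69.784 g.
Convert to per hectare: 69.784 × 100 = 6978.4 g.

6978.40 g N per hectare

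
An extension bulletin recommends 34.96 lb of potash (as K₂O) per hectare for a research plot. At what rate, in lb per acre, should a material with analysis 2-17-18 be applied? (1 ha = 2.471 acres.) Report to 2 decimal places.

Product per hectare = 34.96 / 18% = 194.222 lb.
Convert to per acre: 194.222 × 0.404694 = 78.6007 lb.

78.60 lb of product per acre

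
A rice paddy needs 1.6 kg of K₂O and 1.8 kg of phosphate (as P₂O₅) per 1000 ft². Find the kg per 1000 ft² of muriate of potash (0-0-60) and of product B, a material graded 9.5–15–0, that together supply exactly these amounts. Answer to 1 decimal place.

With a, b = kg per 1000 ft² of muriate of potash and product B:
K₂O: 0.6·a + 0·b = 1.6
P₂O₅: 0·a + 0.15·b = 1.8
Solving simultaneously: a = 2.66667, b = 12.

2.7 kg muriate of potash, 12.0 kg product B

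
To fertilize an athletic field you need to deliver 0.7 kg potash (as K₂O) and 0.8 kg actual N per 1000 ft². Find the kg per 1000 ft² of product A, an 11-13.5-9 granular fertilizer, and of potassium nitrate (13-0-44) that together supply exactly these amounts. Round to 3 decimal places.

Per-1000 ft² balance (a = product A, b = potassium nitrate):
K₂O: 0.09·a + 0.44·b = 0.7
N: 0.11·a + 0.13·b = 0.8
Eliminate a: (row1) − 0.09/0.11·(row2) → 0.333636·b = 0.0454545, so b = 0.13624.
Back-substitute: a = (0.7 − 0.44·0.13624) / 0.09 = 7.11172.

7.112 kg product A, 0.136 kg potassium nitrate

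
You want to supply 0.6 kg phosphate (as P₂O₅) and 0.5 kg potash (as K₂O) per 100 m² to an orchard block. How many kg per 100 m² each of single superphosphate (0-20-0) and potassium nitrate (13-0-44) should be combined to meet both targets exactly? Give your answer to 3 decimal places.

3.000 kg single superphosphate, 1.136 kg potassium nitrate

With a, b = kg per 100 m² of single superphosphate and potassium nitrate:
P₂O₅: 0.2·a + 0·b = 0.6
K₂O: 0·a + 0.44·b = 0.5
Solving simultaneously: a = 3, b = 1.13636.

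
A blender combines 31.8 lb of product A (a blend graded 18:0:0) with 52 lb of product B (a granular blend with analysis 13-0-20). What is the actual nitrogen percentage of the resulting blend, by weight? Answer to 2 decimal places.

Total mass = 31.8 + 52 = 83.8 lb.
N mass = 18%×31.8 + 13%×52 = 12.484 lb.
% N = 12.484 / 83.8 = 14.8974%.

14.90% N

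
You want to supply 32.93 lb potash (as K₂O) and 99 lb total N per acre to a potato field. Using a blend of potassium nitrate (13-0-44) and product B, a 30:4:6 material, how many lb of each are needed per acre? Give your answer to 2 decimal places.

Let a = lb of potassium nitrate, b = lb of product B (per acre).
K₂O: 0.44·a + 0.06·b = 32.93
N: 0.13·a + 0.3·b = 99
Eliminate b: (row1) − 0.06/0.3·(row2) → 0.414·a = 13.13, so a = 31.71498.
Then b = (99 − 0.13·31.71498) / 0.3 = 316.257.

31.71 lb potassium nitrate, 316.26 lb product B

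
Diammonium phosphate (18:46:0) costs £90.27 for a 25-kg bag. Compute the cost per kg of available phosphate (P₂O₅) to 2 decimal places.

P₂O₅ in bag = 25 × 46% = 11.5 kg.
Cost per kg P₂O₅ = £90.27 / 11.5 = £7.8496.

£7.85 per kg P₂O₅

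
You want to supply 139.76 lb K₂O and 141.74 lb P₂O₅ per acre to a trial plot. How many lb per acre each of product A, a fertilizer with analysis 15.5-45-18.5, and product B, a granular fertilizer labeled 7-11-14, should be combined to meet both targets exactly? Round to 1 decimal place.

104.8 lb product A, 859.8 lb product B

Let a = lb of product A, b = lb of product B (per acre).
K₂O: 0.185·a + 0.14·b = 139.76
P₂O₅: 0.45·a + 0.11·b = 141.74
Solving simultaneously: a = 104.807, b = 859.791.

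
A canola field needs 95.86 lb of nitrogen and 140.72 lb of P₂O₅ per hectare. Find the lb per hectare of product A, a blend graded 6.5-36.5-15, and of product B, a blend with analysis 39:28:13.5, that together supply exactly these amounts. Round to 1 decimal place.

Per-hectare balance (a = product A, b = product B):
N: 0.065·a + 0.39·b = 95.86
P₂O₅: 0.365·a + 0.28·b = 140.72
From row1: a = (95.86 − 0.39·b) / 0.065.
Into row2: 0.365·(95.86 − 0.39·b)/0.065 + 0.28·b = 140.72 → b = 208.152, a = 225.856.

225.9 lb product A, 208.2 lb product B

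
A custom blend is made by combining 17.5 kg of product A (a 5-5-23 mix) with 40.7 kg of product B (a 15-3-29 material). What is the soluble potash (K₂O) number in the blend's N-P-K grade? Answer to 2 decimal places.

27.20% K₂O

Total mass = 17.5 + 40.7 = 58.2 kg.
K₂O mass = 23%×17.5 + 29%×40.7 = 15.828 kg.
% K₂O = 15.828 / 58.2 = 27.1959%.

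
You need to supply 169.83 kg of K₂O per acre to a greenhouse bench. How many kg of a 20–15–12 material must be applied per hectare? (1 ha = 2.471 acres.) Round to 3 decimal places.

3497.083 kg of product per hectare

Product per acre = 169.83 / 12% = 1415.25 kg.
Convert to per hectare: 1415.25 × 2.471 = 3497.0828 kg.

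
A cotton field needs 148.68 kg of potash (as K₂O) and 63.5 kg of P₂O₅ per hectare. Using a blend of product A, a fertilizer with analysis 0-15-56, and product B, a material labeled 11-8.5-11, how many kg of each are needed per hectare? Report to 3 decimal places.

181.762 kg product A, 426.302 kg product B

Per-hectare balance (a = product A, b = product B):
K₂O: 0.56·a + 0.11·b = 148.68
P₂O₅: 0.15·a + 0.085·b = 63.5
Solving simultaneously: a = 181.7621, b = 426.3023.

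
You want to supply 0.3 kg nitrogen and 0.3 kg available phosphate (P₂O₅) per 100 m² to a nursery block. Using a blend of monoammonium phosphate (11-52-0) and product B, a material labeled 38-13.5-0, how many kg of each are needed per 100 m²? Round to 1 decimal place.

0.4 kg monoammonium phosphate, 0.7 kg product B

Let a = kg of monoammonium phosphate, b = kg of product B (per 100 m²).
N: 0.11·a + 0.38·b = 0.3
P₂O₅: 0.52·a + 0.135·b = 0.3
Eliminate b: (row1) − 0.38/0.135·(row2) → -1.3537·a = -0.544444, so a = 0.402189.
Then b = (0.3 − 0.52·0.402189) / 0.135 = 0.673051.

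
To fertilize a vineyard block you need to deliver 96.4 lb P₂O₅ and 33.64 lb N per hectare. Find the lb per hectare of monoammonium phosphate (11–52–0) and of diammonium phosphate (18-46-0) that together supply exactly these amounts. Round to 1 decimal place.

43.7 lb monoammonium phosphate, 160.2 lb diammonium phosphate

Per-hectare balance (a = monoammonium phosphate, b = diammonium phosphate):
P₂O₅: 0.52·a + 0.46·b = 96.4
N: 0.11·a + 0.18·b = 33.64
From row1: a = (96.4 − 0.46·b) / 0.52.
Into row2: 0.11·(96.4 − 0.46·b)/0.52 + 0.18·b = 33.64 → b = 160.205, a = 43.6651.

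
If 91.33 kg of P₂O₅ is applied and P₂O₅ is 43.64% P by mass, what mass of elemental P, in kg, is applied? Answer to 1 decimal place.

39.9 kg P

P = 91.33 × 0.4364 = 39.8564 kg.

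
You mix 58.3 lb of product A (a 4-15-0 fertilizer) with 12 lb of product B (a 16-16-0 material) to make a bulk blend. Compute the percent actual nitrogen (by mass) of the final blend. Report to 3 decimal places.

Total mass = 58.3 + 12 = 70.3 lb.
N mass = 4%×58.3 + 16%×12 = 4.252 lb.
% N = 4.252 / 70.3 = 6.04836%.

6.048% N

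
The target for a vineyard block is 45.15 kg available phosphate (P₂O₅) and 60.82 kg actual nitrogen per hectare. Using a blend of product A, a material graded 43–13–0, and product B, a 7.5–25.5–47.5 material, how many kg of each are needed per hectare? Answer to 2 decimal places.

With a, b = kg per hectare of product A and product B:
P₂O₅: 0.13·a + 0.255·b = 45.15
N: 0.43·a + 0.075·b = 60.82
Eliminate a: (row1) − 0.13/0.43·(row2) → 0.232326·b = 26.7626, so b = 115.194.
Back-substitute: a = (45.15 − 0.255·115.194) / 0.13 = 121.3498.

121.35 kg product A, 115.19 kg product B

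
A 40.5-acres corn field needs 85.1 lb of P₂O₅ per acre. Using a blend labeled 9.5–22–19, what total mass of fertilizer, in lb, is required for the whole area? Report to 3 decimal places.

Product per acre = 85.1 / 22% = 386.818 lb.
Total product = 386.818 × 40.5 = 15666.1364 lb.

15666.136 lb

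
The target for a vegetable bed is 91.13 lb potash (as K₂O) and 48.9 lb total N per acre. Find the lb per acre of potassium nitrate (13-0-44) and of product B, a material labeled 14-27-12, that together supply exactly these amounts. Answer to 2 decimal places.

149.79 lb potassium nitrate, 210.20 lb product B

Per-acre balance (a = potassium nitrate, b = product B):
K₂O: 0.44·a + 0.12·b = 91.13
N: 0.13·a + 0.14·b = 48.9
Eliminate a: (row1) − 0.44/0.13·(row2) → -0.353846·b = -74.3777, so b = 210.198.
Back-substitute: a = (91.13 − 0.12·210.198) / 0.44 = 149.787.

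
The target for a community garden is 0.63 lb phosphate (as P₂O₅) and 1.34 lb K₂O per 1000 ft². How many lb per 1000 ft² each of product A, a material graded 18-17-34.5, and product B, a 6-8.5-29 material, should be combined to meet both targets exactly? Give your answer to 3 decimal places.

With a, b = lb per 1000 ft² of product A and product B:
P₂O₅: 0.17·a + 0.085·b = 0.63
K₂O: 0.345·a + 0.29·b = 1.34
Eliminate b: (row1) − 0.085/0.29·(row2) → 0.0688793·a = 0.237241, so a = 3.44431.
Then b = (1.34 − 0.345·3.44431) / 0.29 = 0.523154.

3.444 lb product A, 0.523 lb product B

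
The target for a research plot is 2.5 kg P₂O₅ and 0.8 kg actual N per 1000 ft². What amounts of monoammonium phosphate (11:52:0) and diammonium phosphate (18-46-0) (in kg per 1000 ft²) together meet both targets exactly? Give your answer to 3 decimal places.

1.907 kg monoammonium phosphate, 3.279 kg diammonium phosphate

Let a = kg of monoammonium phosphate, b = kg of diammonium phosphate (per 1000 ft²).
P₂O₅: 0.52·a + 0.46·b = 2.5
N: 0.11·a + 0.18·b = 0.8
From row1: a = (2.5 − 0.46·b) / 0.52.
Into row2: 0.11·(2.5 − 0.46·b)/0.52 + 0.18·b = 0.8 → b = 3.27907, a = 1.90698.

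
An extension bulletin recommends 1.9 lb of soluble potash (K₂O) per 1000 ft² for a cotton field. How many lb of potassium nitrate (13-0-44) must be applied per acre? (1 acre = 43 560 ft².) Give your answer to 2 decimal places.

Product per 1000 ft² = 1.9 / 44% = 4.31818 lb.
Convert to per acre: 4.31818 × 43.56 = 188.1 lb.

188.10 lb of product per acre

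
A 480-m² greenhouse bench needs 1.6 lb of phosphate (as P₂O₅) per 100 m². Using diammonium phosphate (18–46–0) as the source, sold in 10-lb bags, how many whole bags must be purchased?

Product per 100 m² = 1.6 / 46% = 3.47826 lb.
Total product = 3.47826 × 480 / 100 = 16.6957 lb.
Bags = ⌈16.6957 / 10⌉ = 2.

2 bags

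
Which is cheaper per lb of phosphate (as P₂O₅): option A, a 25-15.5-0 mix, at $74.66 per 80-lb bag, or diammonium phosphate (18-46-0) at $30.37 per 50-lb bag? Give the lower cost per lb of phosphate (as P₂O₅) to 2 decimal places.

option A: P₂O₅ per bag = 80 × 15.5% = 12.4 lb; cost = 74.66 / 12.4 = $6.0210/lb P₂O₅.
diammonium phosphate: P₂O₅ per bag = 50 × 46% = 23 lb; cost = 30.37 / 23 = $1.3204/lb P₂O₅.
diammonium phosphate is cheaper.

$1.32 per lb P₂O₅ (diammonium phosphate)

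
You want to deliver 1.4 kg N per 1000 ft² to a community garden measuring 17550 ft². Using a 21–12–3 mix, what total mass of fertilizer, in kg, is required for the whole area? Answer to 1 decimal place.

Product per 1000 ft² = 1.4 / 21% = 6.66667 kg.
Total product = 6.66667 × 17550 / 1000 = 117 kg.

117.0 kg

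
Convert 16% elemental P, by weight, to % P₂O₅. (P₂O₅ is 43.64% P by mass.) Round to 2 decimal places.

%P₂O₅ = 16 / 0.4364 = 36.6636%.

36.66% P₂O₅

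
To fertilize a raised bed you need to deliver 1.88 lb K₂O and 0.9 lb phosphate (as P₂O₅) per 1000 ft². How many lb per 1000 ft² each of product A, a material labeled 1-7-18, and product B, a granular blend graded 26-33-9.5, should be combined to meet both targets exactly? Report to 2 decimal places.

10.14 lb product A, 0.58 lb product B

Per-1000 ft² balance (a = product A, b = product B):
K₂O: 0.18·a + 0.095·b = 1.88
P₂O₅: 0.07·a + 0.33·b = 0.9
Eliminate b: (row1) − 0.095/0.33·(row2) → 0.159848·a = 1.62091, so a = 10.1403.
Then b = (0.9 − 0.07·10.1403) / 0.33 = 0.576303.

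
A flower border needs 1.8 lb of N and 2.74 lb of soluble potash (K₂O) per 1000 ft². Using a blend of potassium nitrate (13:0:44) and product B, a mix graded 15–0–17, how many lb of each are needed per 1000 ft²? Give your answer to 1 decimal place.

2.4 lb potassium nitrate, 9.9 lb product B

Let a = lb of potassium nitrate, b = lb of product B (per 1000 ft²).
N: 0.13·a + 0.15·b = 1.8
K₂O: 0.44·a + 0.17·b = 2.74
Eliminate b: (row1) − 0.15/0.17·(row2) → -0.258235·a = -0.617647, so a = 2.3918.
Then b = (2.74 − 0.44·2.3918) / 0.17 = 9.92711.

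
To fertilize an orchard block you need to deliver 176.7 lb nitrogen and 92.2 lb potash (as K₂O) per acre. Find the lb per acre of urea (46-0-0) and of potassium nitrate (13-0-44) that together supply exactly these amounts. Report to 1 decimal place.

With a, b = lb per acre of urea and potassium nitrate:
N: 0.46·a + 0.13·b = 176.7
K₂O: 0·a + 0.44·b = 92.2
Solving simultaneously: a = 324.911, b = 209.545.

324.9 lb urea, 209.5 lb potassium nitrate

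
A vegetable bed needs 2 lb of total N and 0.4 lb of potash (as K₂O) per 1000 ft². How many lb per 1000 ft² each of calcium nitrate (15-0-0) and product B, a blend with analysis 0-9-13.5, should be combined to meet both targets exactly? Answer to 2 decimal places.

13.33 lb calcium nitrate, 2.96 lb product B

Let a = lb of calcium nitrate, b = lb of product B (per 1000 ft²).
N: 0.15·a + 0·b = 2
K₂O: 0·a + 0.135·b = 0.4
Solving simultaneously: a = 13.3333, b = 2.96296.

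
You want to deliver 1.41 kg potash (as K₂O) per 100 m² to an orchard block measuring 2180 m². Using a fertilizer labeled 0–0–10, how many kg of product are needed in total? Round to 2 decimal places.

307.38 kg

Product per 100 m² = 1.41 / 10% = 14.1 kg.
Total product = 14.1 × 2180 / 100 = 307.38 kg.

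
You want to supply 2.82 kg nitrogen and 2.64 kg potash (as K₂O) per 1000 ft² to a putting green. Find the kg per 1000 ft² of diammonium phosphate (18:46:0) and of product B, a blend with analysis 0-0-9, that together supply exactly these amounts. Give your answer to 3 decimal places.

15.667 kg diammonium phosphate, 29.333 kg product B

With a, b = kg per 1000 ft² of diammonium phosphate and product B:
N: 0.18·a + 0·b = 2.82
K₂O: 0·a + 0.09·b = 2.64
Solving simultaneously: a = 15.6667, b = 29.3333.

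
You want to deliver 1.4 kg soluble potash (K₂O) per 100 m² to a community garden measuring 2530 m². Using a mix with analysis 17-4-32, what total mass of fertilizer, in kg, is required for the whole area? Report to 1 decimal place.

110.7 kg

Product per 100 m² = 1.4 / 32% = 4.375 kg.
Total product = 4.375 × 2530 / 100 = 110.688 kg.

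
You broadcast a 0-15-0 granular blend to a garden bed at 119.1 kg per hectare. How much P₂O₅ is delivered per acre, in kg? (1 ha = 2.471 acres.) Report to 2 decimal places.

P₂O₅ per hectare = 119.1 × 15% = 17.865 kg.
Convert to per acre: 17.865 × 0.404694 = 7.22987 kg.

7.23 kg P₂O₅ per acre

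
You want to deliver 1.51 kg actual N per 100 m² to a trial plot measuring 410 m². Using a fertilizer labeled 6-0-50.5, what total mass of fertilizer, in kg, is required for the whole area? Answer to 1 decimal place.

103.2 kg

Product per 100 m² = 1.51 / 6% = 25.1667 kg.
Total product = 25.1667 × 410 / 100 = 103.183 kg.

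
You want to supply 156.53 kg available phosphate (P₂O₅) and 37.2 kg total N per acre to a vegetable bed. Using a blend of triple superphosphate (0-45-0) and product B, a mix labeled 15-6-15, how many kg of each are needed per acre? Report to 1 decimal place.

314.8 kg triple superphosphate, 248.0 kg product B

Per-acre balance (a = triple superphosphate, b = product B):
P₂O₅: 0.45·a + 0.06·b = 156.53
N: 0·a + 0.15·b = 37.2
Solving simultaneously: a = 314.778, b = 248.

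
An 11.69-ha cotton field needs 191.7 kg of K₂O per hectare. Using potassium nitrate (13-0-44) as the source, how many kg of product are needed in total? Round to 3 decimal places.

Product per hectare = 191.7 / 44% = 435.682 kg.
Total product = 435.682 × 11.69 = 5093.12045 kg.

5093.120 kg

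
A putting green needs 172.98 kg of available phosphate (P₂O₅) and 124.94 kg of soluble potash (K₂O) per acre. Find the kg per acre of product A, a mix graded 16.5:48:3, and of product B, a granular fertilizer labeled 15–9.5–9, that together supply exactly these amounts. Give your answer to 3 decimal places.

Per-acre balance (a = product A, b = product B):
P₂O₅: 0.48·a + 0.095·b = 172.98
K₂O: 0.03·a + 0.09·b = 124.94
Solving simultaneously: a = 91.6704, b = 1357.6654.

91.670 kg product A, 1357.665 kg product B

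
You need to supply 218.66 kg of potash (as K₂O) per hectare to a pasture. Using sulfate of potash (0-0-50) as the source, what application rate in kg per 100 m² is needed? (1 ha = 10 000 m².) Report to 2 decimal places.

4.37 kg of product per hundred sq m

Product per hectare = 218.66 / 50% = 437.32 kg.
Convert to per 100 m²: 437.32 × 0.01 = 4.3732 kg.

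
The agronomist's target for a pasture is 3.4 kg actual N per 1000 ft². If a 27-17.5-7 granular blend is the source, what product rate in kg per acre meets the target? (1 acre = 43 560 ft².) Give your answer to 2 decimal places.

Product per 1000 ft² = 3.4 / 27% = 12.5926 kg.
Convert to per acre: 12.5926 × 43.56 = 548.533 kg.

548.53 kg of product per acre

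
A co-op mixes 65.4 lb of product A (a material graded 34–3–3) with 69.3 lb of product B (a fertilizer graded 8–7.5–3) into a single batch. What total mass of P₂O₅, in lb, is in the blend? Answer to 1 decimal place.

P₂O₅ mass = 3%×65.4 + 7.5%×69.3 = 7.1595 lb.

7.2 lb P₂O₅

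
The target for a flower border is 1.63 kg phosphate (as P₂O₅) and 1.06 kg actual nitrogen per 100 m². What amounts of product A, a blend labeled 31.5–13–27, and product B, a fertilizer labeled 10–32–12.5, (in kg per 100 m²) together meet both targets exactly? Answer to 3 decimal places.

2.007 kg product A, 4.278 kg product B

Let a = kg of product A, b = kg of product B (per 100 m²).
P₂O₅: 0.13·a + 0.32·b = 1.63
N: 0.315·a + 0.1·b = 1.06
Solving simultaneously: a = 2.00683, b = 4.27847.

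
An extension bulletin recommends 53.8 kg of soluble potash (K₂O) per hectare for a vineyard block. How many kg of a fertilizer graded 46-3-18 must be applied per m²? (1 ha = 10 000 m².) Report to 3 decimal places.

Product per hectare = 53.8 / 18% = 298.889 kg.
Convert to per m²: 298.889 × 0.0001 = 0.0298889 kg.

0.030 kg of product per sq m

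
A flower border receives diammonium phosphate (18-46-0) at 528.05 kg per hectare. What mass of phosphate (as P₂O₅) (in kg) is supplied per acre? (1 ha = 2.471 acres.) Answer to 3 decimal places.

98.301 kg P₂O₅ per acre

P₂O₅ per hectare = 528.05 × 46% = 242.903 kg.
Convert to per acre: 242.903 × 0.404694 = 98.301497 kg.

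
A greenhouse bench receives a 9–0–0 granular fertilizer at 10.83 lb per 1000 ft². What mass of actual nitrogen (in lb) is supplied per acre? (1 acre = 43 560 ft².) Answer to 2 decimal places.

nitrogen per 1000 ft² = 10.83 × 9% = 0.9747 lb.
Convert to per acre: 0.9747 × 43.56 = 42.4579 lb.

42.46 lb N per acre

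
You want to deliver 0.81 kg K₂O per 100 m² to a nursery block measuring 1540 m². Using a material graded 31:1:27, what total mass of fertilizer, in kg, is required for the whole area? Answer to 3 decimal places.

46.200 kg

Product per 100 m² = 0.81 / 27% = 3 kg.
Total product = 3 × 1540 / 100 = 46.2 kg.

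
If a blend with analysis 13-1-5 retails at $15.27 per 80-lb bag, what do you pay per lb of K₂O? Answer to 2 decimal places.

$3.82 per lb K₂O

K₂O in bag = 80 × 5% = 4 lb.
Cost per lb K₂O = $15.27 / 4 = $3.8175.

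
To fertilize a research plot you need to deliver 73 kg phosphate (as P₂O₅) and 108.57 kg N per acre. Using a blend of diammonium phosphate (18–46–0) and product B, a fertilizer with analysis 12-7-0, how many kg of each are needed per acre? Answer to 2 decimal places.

Let a = kg of diammonium phosphate, b = kg of product B (per acre).
P₂O₅: 0.46·a + 0.07·b = 73
N: 0.18·a + 0.12·b = 108.57
From row1: a = (73 − 0.07·b) / 0.46.
Into row2: 0.18·(73 − 0.07·b)/0.46 + 0.12·b = 108.57 → b = 863.901, a = 27.2324.

27.23 kg diammonium phosphate, 863.90 kg product B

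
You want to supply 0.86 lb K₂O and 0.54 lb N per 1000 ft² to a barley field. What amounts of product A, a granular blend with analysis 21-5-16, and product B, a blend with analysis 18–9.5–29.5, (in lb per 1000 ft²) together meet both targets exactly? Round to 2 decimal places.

Let a = lb of product A, b = lb of product B (per 1000 ft²).
K₂O: 0.16·a + 0.295·b = 0.86
N: 0.21·a + 0.18·b = 0.54
Eliminate b: (row1) − 0.295/0.18·(row2) → -0.184167·a = -0.025, so a = 0.135747.
Then b = (0.54 − 0.21·0.135747) / 0.18 = 2.84163.

0.14 lb product A, 2.84 lb product B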